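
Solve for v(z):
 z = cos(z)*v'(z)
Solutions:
 v(z) = C1 + Integral(z/cos(z), z)


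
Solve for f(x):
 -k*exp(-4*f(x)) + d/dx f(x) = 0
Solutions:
 f(x) = log(-I*(C1 + 4*k*x)^(1/4))
 f(x) = log(I*(C1 + 4*k*x)^(1/4))
 f(x) = log(-(C1 + 4*k*x)^(1/4))
 f(x) = log(C1 + 4*k*x)/4


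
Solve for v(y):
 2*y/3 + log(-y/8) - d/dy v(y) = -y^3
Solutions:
 v(y) = C1 + y^4/4 + y^2/3 + y*log(-y) + y*(-3*log(2) - 1)


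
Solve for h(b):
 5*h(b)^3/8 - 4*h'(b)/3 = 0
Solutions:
 h(b) = -4*sqrt(-1/(C1 + 15*b))
 h(b) = 4*sqrt(-1/(C1 + 15*b))


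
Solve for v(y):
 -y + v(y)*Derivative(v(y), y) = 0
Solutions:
 v(y) = -sqrt(C1 + y^2)
 v(y) = sqrt(C1 + y^2)


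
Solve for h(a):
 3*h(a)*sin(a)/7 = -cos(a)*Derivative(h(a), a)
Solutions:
 h(a) = C1*cos(a)^(3/7)


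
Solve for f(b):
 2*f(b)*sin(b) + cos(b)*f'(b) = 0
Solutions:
 f(b) = C1*cos(b)^2


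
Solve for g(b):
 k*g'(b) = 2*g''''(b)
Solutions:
 g(b) = C1 + C2*exp(2^(2/3)*b*k^(1/3)/2) + C3*exp(2^(2/3)*b*k^(1/3)*(-1 + sqrt(3)*I)/4) + C4*exp(-2^(2/3)*b*k^(1/3)*(1 + sqrt(3)*I)/4)


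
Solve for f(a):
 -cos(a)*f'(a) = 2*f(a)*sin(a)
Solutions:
 f(a) = C1*cos(a)^2


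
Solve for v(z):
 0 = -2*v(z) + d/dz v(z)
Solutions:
 v(z) = C1*exp(2*z)


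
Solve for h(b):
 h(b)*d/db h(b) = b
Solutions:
 h(b) = -sqrt(C1 + b^2)
 h(b) = sqrt(C1 + b^2)


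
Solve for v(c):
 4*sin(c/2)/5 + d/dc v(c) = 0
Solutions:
 v(c) = C1 + 8*cos(c/2)/5


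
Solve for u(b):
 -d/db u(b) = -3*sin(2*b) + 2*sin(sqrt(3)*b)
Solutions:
 u(b) = C1 - 3*cos(2*b)/2 + 2*sqrt(3)*cos(sqrt(3)*b)/3


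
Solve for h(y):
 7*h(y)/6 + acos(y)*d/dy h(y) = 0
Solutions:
 h(y) = C1*exp(-7*Integral(1/acos(y), y)/6)


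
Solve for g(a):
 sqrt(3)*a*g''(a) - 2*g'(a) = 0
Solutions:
 g(a) = C1 + C2*a^(1 + 2*sqrt(3)/3)


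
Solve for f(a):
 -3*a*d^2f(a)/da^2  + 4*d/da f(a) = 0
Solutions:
 f(a) = C1 + C2*a^(7/3)


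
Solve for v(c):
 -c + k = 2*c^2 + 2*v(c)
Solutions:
 v(c) = -c^2 - c/2 + k/2


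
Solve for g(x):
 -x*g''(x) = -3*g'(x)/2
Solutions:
 g(x) = C1 + C2*x^(5/2)


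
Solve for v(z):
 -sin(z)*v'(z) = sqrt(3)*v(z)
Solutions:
 v(z) = C1*(cos(z) + 1)^(sqrt(3)/2)/(cos(z) - 1)^(sqrt(3)/2)


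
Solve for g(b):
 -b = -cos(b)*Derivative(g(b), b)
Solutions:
 g(b) = C1 + Integral(b/cos(b), b)


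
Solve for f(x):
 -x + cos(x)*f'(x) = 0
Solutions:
 f(x) = C1 + Integral(x/cos(x), x)


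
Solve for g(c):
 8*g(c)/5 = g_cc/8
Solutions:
 g(c) = C1*exp(-8*sqrt(5)*c/5) + C2*exp(8*sqrt(5)*c/5)


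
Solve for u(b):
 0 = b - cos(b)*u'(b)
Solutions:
 u(b) = C1 + Integral(b/cos(b), b)


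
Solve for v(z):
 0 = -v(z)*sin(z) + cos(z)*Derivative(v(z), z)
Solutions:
 v(z) = C1/cos(z)


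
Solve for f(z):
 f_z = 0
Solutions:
 f(z) = C1


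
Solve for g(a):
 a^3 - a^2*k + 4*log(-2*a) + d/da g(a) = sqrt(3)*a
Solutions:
 g(a) = C1 - a^4/4 + a^3*k/3 + sqrt(3)*a^2/2 - 4*a*log(-a) + 4*a*(1 - log(2))


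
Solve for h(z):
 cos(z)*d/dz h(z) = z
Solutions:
 h(z) = C1 + Integral(z/cos(z), z)


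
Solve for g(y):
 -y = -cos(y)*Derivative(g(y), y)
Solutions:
 g(y) = C1 + Integral(y/cos(y), y)


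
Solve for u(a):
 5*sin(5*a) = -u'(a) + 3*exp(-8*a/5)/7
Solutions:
 u(a) = C1 + cos(5*a) - 15*exp(-8*a/5)/56


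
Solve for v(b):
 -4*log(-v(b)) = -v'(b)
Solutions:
 -li(-v(b)) = C1 + 4*b


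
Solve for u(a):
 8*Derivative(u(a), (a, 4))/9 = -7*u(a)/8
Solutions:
 u(a) = (C1*sin(sqrt(3)*7^(1/4)*a/4) + C2*cos(sqrt(3)*7^(1/4)*a/4))*exp(-sqrt(3)*7^(1/4)*a/4) + (C3*sin(sqrt(3)*7^(1/4)*a/4) + C4*cos(sqrt(3)*7^(1/4)*a/4))*exp(sqrt(3)*7^(1/4)*a/4)


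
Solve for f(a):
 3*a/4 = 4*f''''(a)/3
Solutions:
 f(a) = C1 + C2*a + C3*a^2 + C4*a^3 + 3*a^5/640


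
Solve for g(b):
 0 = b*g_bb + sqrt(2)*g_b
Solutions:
 g(b) = C1 + C2*b^(1 - sqrt(2))


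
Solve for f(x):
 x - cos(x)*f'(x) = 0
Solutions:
 f(x) = C1 + Integral(x/cos(x), x)


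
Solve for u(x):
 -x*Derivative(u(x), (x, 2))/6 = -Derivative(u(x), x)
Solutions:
 u(x) = C1 + C2*x^7


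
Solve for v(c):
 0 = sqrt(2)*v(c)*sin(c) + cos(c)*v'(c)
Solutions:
 v(c) = C1*cos(c)^(sqrt(2))


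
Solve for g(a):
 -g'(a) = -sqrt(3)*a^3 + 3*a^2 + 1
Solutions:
 g(a) = C1 + sqrt(3)*a^4/4 - a^3 - a


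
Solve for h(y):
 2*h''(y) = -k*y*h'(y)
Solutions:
 h(y) = Piecewise((-sqrt(pi)*C1*erf(sqrt(k)*y/2)/sqrt(k) - C2, (k > 0) | (k < 0)), (-C1*y - C2, True))


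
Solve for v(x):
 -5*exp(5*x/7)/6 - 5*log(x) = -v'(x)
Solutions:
 v(x) = C1 + 5*x*log(x) - 5*x + 7*exp(5*x/7)/6


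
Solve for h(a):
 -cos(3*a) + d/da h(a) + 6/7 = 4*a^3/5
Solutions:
 h(a) = C1 + a^4/5 - 6*a/7 + sin(3*a)/3


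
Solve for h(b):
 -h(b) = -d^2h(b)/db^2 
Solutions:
 h(b) = C1*exp(-b) + C2*exp(b)


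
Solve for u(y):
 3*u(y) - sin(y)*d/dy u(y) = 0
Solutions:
 u(y) = C1*(cos(y) - 1)^(3/2)/(cos(y) + 1)^(3/2)


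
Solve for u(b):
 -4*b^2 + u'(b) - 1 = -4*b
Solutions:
 u(b) = C1 + 4*b^3/3 - 2*b^2 + b


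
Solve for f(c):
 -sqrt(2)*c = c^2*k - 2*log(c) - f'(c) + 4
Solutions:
 f(c) = C1 + c^3*k/3 + sqrt(2)*c^2/2 - 2*c*log(c) + 6*c


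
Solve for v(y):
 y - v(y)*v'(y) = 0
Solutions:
 v(y) = -sqrt(C1 + y^2)
 v(y) = sqrt(C1 + y^2)


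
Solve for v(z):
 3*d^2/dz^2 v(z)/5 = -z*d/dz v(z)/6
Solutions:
 v(z) = C1 + C2*erf(sqrt(5)*z/6)


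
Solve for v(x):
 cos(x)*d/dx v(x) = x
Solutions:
 v(x) = C1 + Integral(x/cos(x), x)


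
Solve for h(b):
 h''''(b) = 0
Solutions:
 h(b) = C1 + C2*b + C3*b^2 + C4*b^3


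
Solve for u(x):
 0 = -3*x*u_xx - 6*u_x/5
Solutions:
 u(x) = C1 + C2*x^(3/5)


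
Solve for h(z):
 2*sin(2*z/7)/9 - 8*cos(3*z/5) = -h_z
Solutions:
 h(z) = C1 + 40*sin(3*z/5)/3 + 7*cos(2*z/7)/9


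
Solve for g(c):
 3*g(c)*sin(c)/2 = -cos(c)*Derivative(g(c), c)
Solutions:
 g(c) = C1*cos(c)^(3/2)


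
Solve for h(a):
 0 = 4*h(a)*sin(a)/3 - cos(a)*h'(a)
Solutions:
 h(a) = C1/cos(a)^(4/3)


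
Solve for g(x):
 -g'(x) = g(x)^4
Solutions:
 g(x) = (-3^(2/3) - 3*3^(1/6)*I)*(1/(C1 + x))^(1/3)/6
 g(x) = (-3^(2/3) + 3*3^(1/6)*I)*(1/(C1 + x))^(1/3)/6
 g(x) = (1/(C1 + 3*x))^(1/3)


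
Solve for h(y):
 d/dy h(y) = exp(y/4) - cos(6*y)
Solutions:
 h(y) = C1 + 4*exp(y/4) - sin(6*y)/6


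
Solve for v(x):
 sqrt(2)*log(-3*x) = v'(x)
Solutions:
 v(x) = C1 + sqrt(2)*x*log(-x) + sqrt(2)*x*(-1 + log(3))


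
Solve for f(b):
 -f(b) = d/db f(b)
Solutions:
 f(b) = C1*exp(-b)


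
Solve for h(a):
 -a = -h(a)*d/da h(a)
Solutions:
 h(a) = -sqrt(C1 + a^2)
 h(a) = sqrt(C1 + a^2)


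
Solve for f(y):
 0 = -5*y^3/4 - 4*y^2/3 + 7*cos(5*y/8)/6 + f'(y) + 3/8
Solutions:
 f(y) = C1 + 5*y^4/16 + 4*y^3/9 - 3*y/8 - 28*sin(5*y/8)/15


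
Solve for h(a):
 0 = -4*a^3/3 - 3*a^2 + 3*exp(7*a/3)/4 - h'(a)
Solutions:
 h(a) = C1 - a^4/3 - a^3 + 9*exp(7*a/3)/28


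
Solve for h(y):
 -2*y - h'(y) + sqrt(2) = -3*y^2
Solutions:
 h(y) = C1 + y^3 - y^2 + sqrt(2)*y


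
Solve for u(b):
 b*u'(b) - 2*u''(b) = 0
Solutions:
 u(b) = C1 + C2*erfi(b/2)


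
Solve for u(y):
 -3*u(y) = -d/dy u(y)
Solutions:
 u(y) = C1*exp(3*y)


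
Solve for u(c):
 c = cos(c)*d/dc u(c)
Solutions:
 u(c) = C1 + Integral(c/cos(c), c)


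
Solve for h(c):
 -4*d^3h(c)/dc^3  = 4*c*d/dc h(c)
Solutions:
 h(c) = C1 + Integral(C2*airyai(-c) + C3*airybi(-c), c)


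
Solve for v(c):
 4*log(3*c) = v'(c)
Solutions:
 v(c) = C1 + 4*c*log(c) - 4*c + c*log(81)


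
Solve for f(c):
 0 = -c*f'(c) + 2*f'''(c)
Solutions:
 f(c) = C1 + Integral(C2*airyai(2^(2/3)*c/2) + C3*airybi(2^(2/3)*c/2), c)


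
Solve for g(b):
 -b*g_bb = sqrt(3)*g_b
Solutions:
 g(b) = C1 + C2*b^(1 - sqrt(3))


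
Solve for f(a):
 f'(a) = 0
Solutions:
 f(a) = C1


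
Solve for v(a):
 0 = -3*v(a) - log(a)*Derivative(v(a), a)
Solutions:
 v(a) = C1*exp(-3*li(a))


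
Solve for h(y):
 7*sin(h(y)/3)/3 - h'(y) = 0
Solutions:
 -7*y/3 + 3*log(cos(h(y)/3) - 1)/2 - 3*log(cos(h(y)/3) + 1)/2 = C1


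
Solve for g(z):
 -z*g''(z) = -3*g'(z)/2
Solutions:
 g(z) = C1 + C2*z^(5/2)


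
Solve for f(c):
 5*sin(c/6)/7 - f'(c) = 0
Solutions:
 f(c) = C1 - 30*cos(c/6)/7


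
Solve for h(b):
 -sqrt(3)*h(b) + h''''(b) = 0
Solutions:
 h(b) = C1*exp(-3^(1/8)*b) + C2*exp(3^(1/8)*b) + C3*sin(3^(1/8)*b) + C4*cos(3^(1/8)*b)


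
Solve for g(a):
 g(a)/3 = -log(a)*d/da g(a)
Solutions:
 g(a) = C1*exp(-li(a)/3)


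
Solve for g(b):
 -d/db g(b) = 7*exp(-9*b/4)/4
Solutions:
 g(b) = C1 + 7*exp(-9*b/4)/9


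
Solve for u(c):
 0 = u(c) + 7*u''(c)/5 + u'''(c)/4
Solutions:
 u(c) = C1*exp(c*(-56 + 392*2^(2/3)/(15*sqrt(379905) + 14351)^(1/3) + 2^(1/3)*(15*sqrt(379905) + 14351)^(1/3))/30)*sin(2^(1/3)*sqrt(3)*c*(-(15*sqrt(379905) + 14351)^(1/3) + 392*2^(1/3)/(15*sqrt(379905) + 14351)^(1/3))/30) + C2*exp(c*(-56 + 392*2^(2/3)/(15*sqrt(379905) + 14351)^(1/3) + 2^(1/3)*(15*sqrt(379905) + 14351)^(1/3))/30)*cos(2^(1/3)*sqrt(3)*c*(-(15*sqrt(379905) + 14351)^(1/3) + 392*2^(1/3)/(15*sqrt(379905) + 14351)^(1/3))/30) + C3*exp(-c*(392*2^(2/3)/(15*sqrt(379905) + 14351)^(1/3) + 28 + 2^(1/3)*(15*sqrt(379905) + 14351)^(1/3))/15)


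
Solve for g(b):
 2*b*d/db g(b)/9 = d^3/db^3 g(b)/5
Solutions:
 g(b) = C1 + Integral(C2*airyai(30^(1/3)*b/3) + C3*airybi(30^(1/3)*b/3), b)


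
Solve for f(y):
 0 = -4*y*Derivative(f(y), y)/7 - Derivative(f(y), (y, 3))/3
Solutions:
 f(y) = C1 + Integral(C2*airyai(-12^(1/3)*7^(2/3)*y/7) + C3*airybi(-12^(1/3)*7^(2/3)*y/7), y)


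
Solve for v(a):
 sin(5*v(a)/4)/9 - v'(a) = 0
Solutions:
 -a/9 + 2*log(cos(5*v(a)/4) - 1)/5 - 2*log(cos(5*v(a)/4) + 1)/5 = C1


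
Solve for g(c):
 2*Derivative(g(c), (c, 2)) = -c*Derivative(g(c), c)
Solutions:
 g(c) = C1 + C2*erf(c/2)


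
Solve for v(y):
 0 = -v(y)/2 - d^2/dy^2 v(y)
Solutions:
 v(y) = C1*sin(sqrt(2)*y/2) + C2*cos(sqrt(2)*y/2)


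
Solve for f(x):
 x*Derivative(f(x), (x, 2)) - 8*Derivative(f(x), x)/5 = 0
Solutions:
 f(x) = C1 + C2*x^(13/5)


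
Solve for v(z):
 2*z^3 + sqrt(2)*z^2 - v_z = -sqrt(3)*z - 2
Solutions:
 v(z) = C1 + z^4/2 + sqrt(2)*z^3/3 + sqrt(3)*z^2/2 + 2*z


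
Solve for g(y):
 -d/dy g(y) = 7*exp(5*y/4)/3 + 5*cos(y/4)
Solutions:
 g(y) = C1 - 28*exp(5*y/4)/15 - 20*sin(y/4)


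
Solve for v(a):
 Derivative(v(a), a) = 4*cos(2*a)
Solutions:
 v(a) = C1 + 2*sin(2*a)


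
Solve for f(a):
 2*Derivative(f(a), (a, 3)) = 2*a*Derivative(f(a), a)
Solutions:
 f(a) = C1 + Integral(C2*airyai(a) + C3*airybi(a), a)


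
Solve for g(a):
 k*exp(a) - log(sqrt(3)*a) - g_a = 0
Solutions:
 g(a) = C1 - a*log(a) + a*(1 - log(3)/2) + k*exp(a)


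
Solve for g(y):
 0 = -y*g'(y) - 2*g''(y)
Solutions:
 g(y) = C1 + C2*erf(y/2)


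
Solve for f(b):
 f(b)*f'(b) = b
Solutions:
 f(b) = -sqrt(C1 + b^2)
 f(b) = sqrt(C1 + b^2)


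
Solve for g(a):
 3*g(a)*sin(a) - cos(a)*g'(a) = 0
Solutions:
 g(a) = C1/cos(a)^3


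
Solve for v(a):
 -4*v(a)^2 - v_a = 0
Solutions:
 v(a) = 1/(C1 + 4*a)


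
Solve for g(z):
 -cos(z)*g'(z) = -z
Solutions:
 g(z) = C1 + Integral(z/cos(z), z)


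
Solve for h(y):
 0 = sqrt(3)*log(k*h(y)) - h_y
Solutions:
 li(k*h(y))/k = C1 + sqrt(3)*y


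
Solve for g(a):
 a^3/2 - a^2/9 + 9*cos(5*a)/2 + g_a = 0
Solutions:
 g(a) = C1 - a^4/8 + a^3/27 - 9*sin(5*a)/10


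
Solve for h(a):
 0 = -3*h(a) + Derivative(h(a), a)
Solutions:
 h(a) = C1*exp(3*a)


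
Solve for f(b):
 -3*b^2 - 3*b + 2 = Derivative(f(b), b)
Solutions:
 f(b) = C1 - b^3 - 3*b^2/2 + 2*b


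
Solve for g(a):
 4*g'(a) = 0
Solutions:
 g(a) = C1


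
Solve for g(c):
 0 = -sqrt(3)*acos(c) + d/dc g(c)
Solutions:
 g(c) = C1 + sqrt(3)*(c*acos(c) - sqrt(1 - c^2))


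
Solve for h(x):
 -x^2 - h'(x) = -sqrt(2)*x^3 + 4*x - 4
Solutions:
 h(x) = C1 + sqrt(2)*x^4/4 - x^3/3 - 2*x^2 + 4*x


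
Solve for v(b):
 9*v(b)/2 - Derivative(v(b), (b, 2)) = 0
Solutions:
 v(b) = C1*exp(-3*sqrt(2)*b/2) + C2*exp(3*sqrt(2)*b/2)


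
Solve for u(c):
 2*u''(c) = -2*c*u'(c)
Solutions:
 u(c) = C1 + C2*erf(sqrt(2)*c/2)


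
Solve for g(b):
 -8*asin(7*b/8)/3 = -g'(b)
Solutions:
 g(b) = C1 + 8*b*asin(7*b/8)/3 + 8*sqrt(64 - 49*b^2)/21


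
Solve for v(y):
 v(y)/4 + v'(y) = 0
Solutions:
 v(y) = C1*exp(-y/4)


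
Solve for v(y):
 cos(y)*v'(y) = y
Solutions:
 v(y) = C1 + Integral(y/cos(y), y)


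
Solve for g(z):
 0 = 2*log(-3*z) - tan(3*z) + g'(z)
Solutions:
 g(z) = C1 - 2*z*log(-z) - 2*z*log(3) + 2*z - log(cos(3*z))/3


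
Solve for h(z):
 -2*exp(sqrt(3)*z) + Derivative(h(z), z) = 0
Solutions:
 h(z) = C1 + 2*sqrt(3)*exp(sqrt(3)*z)/3


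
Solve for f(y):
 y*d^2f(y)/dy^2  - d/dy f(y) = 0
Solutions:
 f(y) = C1 + C2*y^2


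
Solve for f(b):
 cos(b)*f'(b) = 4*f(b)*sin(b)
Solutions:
 f(b) = C1/cos(b)^4


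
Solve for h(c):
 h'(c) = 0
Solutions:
 h(c) = C1


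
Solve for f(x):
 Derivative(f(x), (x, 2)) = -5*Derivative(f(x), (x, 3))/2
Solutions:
 f(x) = C1 + C2*x + C3*exp(-2*x/5)


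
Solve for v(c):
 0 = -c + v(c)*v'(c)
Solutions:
 v(c) = -sqrt(C1 + c^2)
 v(c) = sqrt(C1 + c^2)


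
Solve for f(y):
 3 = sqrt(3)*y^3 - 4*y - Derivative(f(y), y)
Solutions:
 f(y) = C1 + sqrt(3)*y^4/4 - 2*y^2 - 3*y


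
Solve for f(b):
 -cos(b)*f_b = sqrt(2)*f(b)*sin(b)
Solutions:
 f(b) = C1*cos(b)^(sqrt(2))


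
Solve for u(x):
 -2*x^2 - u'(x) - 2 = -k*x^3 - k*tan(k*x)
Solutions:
 u(x) = C1 + k*x^4/4 + k*Piecewise((-log(cos(k*x))/k, Ne(k, 0)), (0, True)) - 2*x^3/3 - 2*x


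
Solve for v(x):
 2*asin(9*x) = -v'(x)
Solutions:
 v(x) = C1 - 2*x*asin(9*x) - 2*sqrt(1 - 81*x^2)/9


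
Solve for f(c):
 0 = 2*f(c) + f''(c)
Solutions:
 f(c) = C1*sin(sqrt(2)*c) + C2*cos(sqrt(2)*c)


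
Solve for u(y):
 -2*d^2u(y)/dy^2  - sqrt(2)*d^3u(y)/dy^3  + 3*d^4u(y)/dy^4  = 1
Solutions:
 u(y) = C1 + C2*y + C3*exp(y*(sqrt(2) + sqrt(26))/6) + C4*exp(y*(-sqrt(26) + sqrt(2))/6) - y^2/4


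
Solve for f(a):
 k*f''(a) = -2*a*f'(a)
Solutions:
 f(a) = C1 + C2*sqrt(k)*erf(a*sqrt(1/k))


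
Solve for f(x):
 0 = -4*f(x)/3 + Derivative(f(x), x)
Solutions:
 f(x) = C1*exp(4*x/3)


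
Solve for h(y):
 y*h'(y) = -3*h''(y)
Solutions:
 h(y) = C1 + C2*erf(sqrt(6)*y/6)


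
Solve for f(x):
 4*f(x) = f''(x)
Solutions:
 f(x) = C1*exp(-2*x) + C2*exp(2*x)


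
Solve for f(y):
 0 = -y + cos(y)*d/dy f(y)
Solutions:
 f(y) = C1 + Integral(y/cos(y), y)


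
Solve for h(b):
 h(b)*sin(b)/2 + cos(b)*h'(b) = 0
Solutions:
 h(b) = C1*sqrt(cos(b))


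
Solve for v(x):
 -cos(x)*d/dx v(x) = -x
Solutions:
 v(x) = C1 + Integral(x/cos(x), x)


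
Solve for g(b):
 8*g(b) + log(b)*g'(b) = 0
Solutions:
 g(b) = C1*exp(-8*li(b))


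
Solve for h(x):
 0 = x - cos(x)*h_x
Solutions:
 h(x) = C1 + Integral(x/cos(x), x)


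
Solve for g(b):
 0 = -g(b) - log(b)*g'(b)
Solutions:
 g(b) = C1*exp(-li(b))


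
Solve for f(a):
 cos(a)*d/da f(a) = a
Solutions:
 f(a) = C1 + Integral(a/cos(a), a)


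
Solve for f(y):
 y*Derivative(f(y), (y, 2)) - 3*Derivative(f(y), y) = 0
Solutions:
 f(y) = C1 + C2*y^4


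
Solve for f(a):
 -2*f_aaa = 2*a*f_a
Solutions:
 f(a) = C1 + Integral(C2*airyai(-a) + C3*airybi(-a), a)


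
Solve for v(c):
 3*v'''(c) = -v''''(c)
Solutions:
 v(c) = C1 + C2*c + C3*c^2 + C4*exp(-3*c)


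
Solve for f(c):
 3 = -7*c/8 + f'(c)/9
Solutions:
 f(c) = C1 + 63*c^2/16 + 27*c


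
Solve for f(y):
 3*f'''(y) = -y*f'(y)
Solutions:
 f(y) = C1 + Integral(C2*airyai(-3^(2/3)*y/3) + C3*airybi(-3^(2/3)*y/3), y)


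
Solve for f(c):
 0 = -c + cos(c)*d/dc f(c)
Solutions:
 f(c) = C1 + Integral(c/cos(c), c)


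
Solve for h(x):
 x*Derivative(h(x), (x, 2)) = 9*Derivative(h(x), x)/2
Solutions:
 h(x) = C1 + C2*x^(11/2)


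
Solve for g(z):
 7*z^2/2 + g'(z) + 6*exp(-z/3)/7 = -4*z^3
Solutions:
 g(z) = C1 - z^4 - 7*z^3/6 + 18*exp(-z/3)/7


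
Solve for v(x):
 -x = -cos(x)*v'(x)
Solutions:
 v(x) = C1 + Integral(x/cos(x), x)


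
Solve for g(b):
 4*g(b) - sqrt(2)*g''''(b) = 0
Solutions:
 g(b) = C1*exp(-2^(3/8)*b) + C2*exp(2^(3/8)*b) + C3*sin(2^(3/8)*b) + C4*cos(2^(3/8)*b)


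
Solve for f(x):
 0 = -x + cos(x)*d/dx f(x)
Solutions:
 f(x) = C1 + Integral(x/cos(x), x)


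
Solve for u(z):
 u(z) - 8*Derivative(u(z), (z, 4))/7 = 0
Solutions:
 u(z) = C1*exp(-14^(1/4)*z/2) + C2*exp(14^(1/4)*z/2) + C3*sin(14^(1/4)*z/2) + C4*cos(14^(1/4)*z/2)


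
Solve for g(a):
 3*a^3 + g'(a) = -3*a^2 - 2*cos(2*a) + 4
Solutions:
 g(a) = C1 - 3*a^4/4 - a^3 + 4*a - sin(2*a)


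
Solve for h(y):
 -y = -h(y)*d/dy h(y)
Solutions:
 h(y) = -sqrt(C1 + y^2)
 h(y) = sqrt(C1 + y^2)


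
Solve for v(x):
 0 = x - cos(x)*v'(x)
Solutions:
 v(x) = C1 + Integral(x/cos(x), x)


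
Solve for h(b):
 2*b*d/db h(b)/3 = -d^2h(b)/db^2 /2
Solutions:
 h(b) = C1 + C2*erf(sqrt(6)*b/3)


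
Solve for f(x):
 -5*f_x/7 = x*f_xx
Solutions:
 f(x) = C1 + C2*x^(2/7)


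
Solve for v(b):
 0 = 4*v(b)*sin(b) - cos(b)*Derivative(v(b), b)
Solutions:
 v(b) = C1/cos(b)^4


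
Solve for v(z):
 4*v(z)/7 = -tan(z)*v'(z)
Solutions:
 v(z) = C1/sin(z)^(4/7)


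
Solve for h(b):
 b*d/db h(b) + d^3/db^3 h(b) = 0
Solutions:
 h(b) = C1 + Integral(C2*airyai(-b) + C3*airybi(-b), b)


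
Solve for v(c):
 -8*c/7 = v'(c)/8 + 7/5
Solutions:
 v(c) = C1 - 32*c^2/7 - 56*c/5


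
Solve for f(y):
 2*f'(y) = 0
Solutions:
 f(y) = C1


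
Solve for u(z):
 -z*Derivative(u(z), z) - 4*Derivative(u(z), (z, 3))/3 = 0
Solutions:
 u(z) = C1 + Integral(C2*airyai(-6^(1/3)*z/2) + C3*airybi(-6^(1/3)*z/2), z)


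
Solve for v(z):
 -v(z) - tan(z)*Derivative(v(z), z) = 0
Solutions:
 v(z) = C1/sin(z)


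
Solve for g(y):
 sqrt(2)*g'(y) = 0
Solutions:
 g(y) = C1


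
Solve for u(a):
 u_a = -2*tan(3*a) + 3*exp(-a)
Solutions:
 u(a) = C1 - log(tan(3*a)^2 + 1)/3 - 3*exp(-a)


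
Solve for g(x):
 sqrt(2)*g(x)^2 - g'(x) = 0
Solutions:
 g(x) = -1/(C1 + sqrt(2)*x)


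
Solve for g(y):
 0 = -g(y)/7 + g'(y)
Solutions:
 g(y) = C1*exp(y/7)


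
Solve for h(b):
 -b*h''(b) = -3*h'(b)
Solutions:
 h(b) = C1 + C2*b^4


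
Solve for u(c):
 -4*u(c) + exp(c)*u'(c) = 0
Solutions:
 u(c) = C1*exp(-4*exp(-c))


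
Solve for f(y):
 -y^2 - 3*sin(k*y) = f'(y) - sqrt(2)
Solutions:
 f(y) = C1 - y^3/3 + sqrt(2)*y + 3*cos(k*y)/k


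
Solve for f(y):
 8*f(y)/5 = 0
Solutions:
 f(y) = 0


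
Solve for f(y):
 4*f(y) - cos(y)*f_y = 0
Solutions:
 f(y) = C1*(sin(y)^2 + 2*sin(y) + 1)/(sin(y)^2 - 2*sin(y) + 1)


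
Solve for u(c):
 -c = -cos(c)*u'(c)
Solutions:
 u(c) = C1 + Integral(c/cos(c), c)


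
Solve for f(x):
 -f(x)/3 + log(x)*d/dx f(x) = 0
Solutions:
 f(x) = C1*exp(li(x)/3)


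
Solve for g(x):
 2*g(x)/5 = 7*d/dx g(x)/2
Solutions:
 g(x) = C1*exp(4*x/35)


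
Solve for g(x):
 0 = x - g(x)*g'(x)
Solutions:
 g(x) = -sqrt(C1 + x^2)
 g(x) = sqrt(C1 + x^2)


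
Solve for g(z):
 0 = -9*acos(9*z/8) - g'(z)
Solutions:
 g(z) = C1 - 9*z*acos(9*z/8) + sqrt(64 - 81*z^2)


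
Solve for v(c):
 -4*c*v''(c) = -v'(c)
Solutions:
 v(c) = C1 + C2*c^(5/4)


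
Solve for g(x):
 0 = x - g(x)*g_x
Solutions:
 g(x) = -sqrt(C1 + x^2)
 g(x) = sqrt(C1 + x^2)


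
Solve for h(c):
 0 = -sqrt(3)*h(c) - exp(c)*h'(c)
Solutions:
 h(c) = C1*exp(sqrt(3)*exp(-c))


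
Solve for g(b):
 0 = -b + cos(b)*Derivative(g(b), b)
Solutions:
 g(b) = C1 + Integral(b/cos(b), b)


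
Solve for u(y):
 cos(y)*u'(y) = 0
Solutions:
 u(y) = C1


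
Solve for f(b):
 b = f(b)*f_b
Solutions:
 f(b) = -sqrt(C1 + b^2)
 f(b) = sqrt(C1 + b^2)


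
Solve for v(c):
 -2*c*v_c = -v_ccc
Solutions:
 v(c) = C1 + Integral(C2*airyai(2^(1/3)*c) + C3*airybi(2^(1/3)*c), c)


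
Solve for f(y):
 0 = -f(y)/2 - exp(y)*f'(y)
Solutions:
 f(y) = C1*exp(exp(-y)/2)


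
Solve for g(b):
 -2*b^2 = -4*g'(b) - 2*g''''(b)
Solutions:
 g(b) = C1 + C4*exp(-2^(1/3)*b) + b^3/6 + (C2*sin(2^(1/3)*sqrt(3)*b/2) + C3*cos(2^(1/3)*sqrt(3)*b/2))*exp(2^(1/3)*b/2)


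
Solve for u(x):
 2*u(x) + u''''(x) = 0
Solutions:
 u(x) = (C1*sin(2^(3/4)*x/2) + C2*cos(2^(3/4)*x/2))*exp(-2^(3/4)*x/2) + (C3*sin(2^(3/4)*x/2) + C4*cos(2^(3/4)*x/2))*exp(2^(3/4)*x/2)


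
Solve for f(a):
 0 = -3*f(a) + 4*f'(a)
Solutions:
 f(a) = C1*exp(3*a/4)


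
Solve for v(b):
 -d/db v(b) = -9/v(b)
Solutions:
 v(b) = -sqrt(C1 + 18*b)
 v(b) = sqrt(C1 + 18*b)


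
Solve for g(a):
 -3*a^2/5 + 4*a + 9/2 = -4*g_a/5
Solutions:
 g(a) = C1 + a^3/4 - 5*a^2/2 - 45*a/8


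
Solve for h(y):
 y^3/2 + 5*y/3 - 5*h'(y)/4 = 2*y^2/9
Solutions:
 h(y) = C1 + y^4/10 - 8*y^3/135 + 2*y^2/3


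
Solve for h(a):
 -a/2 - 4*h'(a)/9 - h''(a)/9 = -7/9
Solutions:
 h(a) = C1 + C2*exp(-4*a) - 9*a^2/16 + 65*a/32


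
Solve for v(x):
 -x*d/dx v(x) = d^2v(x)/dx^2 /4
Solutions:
 v(x) = C1 + C2*erf(sqrt(2)*x)


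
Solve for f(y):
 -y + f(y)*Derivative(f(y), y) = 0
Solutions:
 f(y) = -sqrt(C1 + y^2)
 f(y) = sqrt(C1 + y^2)


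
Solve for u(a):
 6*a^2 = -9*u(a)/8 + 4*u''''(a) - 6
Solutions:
 u(a) = C1*exp(-2^(3/4)*sqrt(3)*a/4) + C2*exp(2^(3/4)*sqrt(3)*a/4) + C3*sin(2^(3/4)*sqrt(3)*a/4) + C4*cos(2^(3/4)*sqrt(3)*a/4) - 16*a^2/3 - 16/3


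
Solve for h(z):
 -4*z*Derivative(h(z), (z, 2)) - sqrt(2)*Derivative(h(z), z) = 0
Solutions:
 h(z) = C1 + C2*z^(1 - sqrt(2)/4)


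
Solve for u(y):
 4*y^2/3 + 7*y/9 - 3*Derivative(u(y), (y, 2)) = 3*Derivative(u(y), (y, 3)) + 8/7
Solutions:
 u(y) = C1 + C2*y + C3*exp(-y) + y^4/27 - 17*y^3/162 + 47*y^2/378


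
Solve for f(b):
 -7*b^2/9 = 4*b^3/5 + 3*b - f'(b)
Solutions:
 f(b) = C1 + b^4/5 + 7*b^3/27 + 3*b^2/2


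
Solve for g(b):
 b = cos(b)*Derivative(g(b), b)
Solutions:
 g(b) = C1 + Integral(b/cos(b), b)


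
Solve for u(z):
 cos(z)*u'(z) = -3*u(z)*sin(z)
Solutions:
 u(z) = C1*cos(z)^3


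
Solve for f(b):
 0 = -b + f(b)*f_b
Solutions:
 f(b) = -sqrt(C1 + b^2)
 f(b) = sqrt(C1 + b^2)


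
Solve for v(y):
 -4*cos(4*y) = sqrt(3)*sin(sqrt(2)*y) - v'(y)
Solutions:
 v(y) = C1 + sin(4*y) - sqrt(6)*cos(sqrt(2)*y)/2


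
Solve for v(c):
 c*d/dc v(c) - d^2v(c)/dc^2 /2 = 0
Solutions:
 v(c) = C1 + C2*erfi(c)


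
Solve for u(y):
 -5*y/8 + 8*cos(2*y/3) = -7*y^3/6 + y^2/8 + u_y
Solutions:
 u(y) = C1 + 7*y^4/24 - y^3/24 - 5*y^2/16 + 12*sin(2*y/3)


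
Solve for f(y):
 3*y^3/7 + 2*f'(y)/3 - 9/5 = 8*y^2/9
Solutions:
 f(y) = C1 - 9*y^4/56 + 4*y^3/9 + 27*y/10


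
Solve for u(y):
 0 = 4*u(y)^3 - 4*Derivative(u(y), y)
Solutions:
 u(y) = -sqrt(2)*sqrt(-1/(C1 + y))/2
 u(y) = sqrt(2)*sqrt(-1/(C1 + y))/2


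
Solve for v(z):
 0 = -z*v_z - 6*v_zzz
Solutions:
 v(z) = C1 + Integral(C2*airyai(-6^(2/3)*z/6) + C3*airybi(-6^(2/3)*z/6), z)


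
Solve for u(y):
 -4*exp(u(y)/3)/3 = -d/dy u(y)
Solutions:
 u(y) = 3*log(-1/(C1 + 4*y)) + 6*log(3)


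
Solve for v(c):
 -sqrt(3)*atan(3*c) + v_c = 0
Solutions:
 v(c) = C1 + sqrt(3)*(c*atan(3*c) - log(9*c^2 + 1)/6)


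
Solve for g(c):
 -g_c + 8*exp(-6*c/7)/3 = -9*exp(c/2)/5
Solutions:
 g(c) = C1 + 18*exp(c/2)/5 - 28*exp(-6*c/7)/9


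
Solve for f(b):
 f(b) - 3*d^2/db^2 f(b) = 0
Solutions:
 f(b) = C1*exp(-sqrt(3)*b/3) + C2*exp(sqrt(3)*b/3)


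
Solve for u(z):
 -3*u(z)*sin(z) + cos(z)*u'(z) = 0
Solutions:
 u(z) = C1/cos(z)^3


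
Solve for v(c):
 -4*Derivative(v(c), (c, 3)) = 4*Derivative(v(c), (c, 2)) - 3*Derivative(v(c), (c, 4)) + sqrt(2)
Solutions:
 v(c) = C1 + C2*c + C3*exp(-2*c/3) + C4*exp(2*c) - sqrt(2)*c^2/8


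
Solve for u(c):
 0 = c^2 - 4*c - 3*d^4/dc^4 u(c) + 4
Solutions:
 u(c) = C1 + C2*c + C3*c^2 + C4*c^3 + c^6/1080 - c^5/90 + c^4/18


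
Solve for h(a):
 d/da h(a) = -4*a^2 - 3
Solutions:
 h(a) = C1 - 4*a^3/3 - 3*a


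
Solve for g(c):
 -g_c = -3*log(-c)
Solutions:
 g(c) = C1 + 3*c*log(-c) - 3*c


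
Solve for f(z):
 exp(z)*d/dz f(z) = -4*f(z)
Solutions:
 f(z) = C1*exp(4*exp(-z))


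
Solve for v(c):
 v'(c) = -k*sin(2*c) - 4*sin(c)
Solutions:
 v(c) = C1 - k*sin(c)^2 + 4*cos(c)


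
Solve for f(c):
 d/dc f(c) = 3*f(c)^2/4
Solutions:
 f(c) = -4/(C1 + 3*c)


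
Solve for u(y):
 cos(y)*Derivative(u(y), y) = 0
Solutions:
 u(y) = C1


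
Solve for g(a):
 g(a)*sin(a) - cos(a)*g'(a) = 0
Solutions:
 g(a) = C1/cos(a)


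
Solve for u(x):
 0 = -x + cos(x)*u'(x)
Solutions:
 u(x) = C1 + Integral(x/cos(x), x)


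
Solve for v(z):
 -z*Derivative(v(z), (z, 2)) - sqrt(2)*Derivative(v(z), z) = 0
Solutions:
 v(z) = C1 + C2*z^(1 - sqrt(2))


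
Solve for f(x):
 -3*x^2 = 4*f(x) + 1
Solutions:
 f(x) = -3*x^2/4 - 1/4


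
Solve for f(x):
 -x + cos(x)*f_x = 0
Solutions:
 f(x) = C1 + Integral(x/cos(x), x)


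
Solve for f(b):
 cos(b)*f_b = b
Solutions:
 f(b) = C1 + Integral(b/cos(b), b)


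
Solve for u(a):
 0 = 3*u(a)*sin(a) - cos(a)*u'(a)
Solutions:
 u(a) = C1/cos(a)^3


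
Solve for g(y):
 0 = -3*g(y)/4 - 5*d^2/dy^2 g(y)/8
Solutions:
 g(y) = C1*sin(sqrt(30)*y/5) + C2*cos(sqrt(30)*y/5)


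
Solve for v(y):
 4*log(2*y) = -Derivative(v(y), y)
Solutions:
 v(y) = C1 - 4*y*log(y) - y*log(16) + 4*y


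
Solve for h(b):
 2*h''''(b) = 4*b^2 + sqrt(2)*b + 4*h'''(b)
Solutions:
 h(b) = C1 + C2*b + C3*b^2 + C4*exp(2*b) - b^5/60 + b^4*(-4 - sqrt(2))/96 + b^3*(-4 - sqrt(2))/48


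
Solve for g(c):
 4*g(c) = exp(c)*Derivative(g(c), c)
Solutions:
 g(c) = C1*exp(-4*exp(-c))


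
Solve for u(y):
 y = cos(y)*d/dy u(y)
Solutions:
 u(y) = C1 + Integral(y/cos(y), y)


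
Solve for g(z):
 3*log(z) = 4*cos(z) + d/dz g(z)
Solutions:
 g(z) = C1 + 3*z*log(z) - 3*z - 4*sin(z)


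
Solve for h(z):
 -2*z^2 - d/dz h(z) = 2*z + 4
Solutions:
 h(z) = C1 - 2*z^3/3 - z^2 - 4*z


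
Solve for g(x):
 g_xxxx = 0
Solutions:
 g(x) = C1 + C2*x + C3*x^2 + C4*x^3


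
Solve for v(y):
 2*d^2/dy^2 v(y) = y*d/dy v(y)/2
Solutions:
 v(y) = C1 + C2*erfi(sqrt(2)*y/4)


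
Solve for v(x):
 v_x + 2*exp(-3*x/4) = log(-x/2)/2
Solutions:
 v(x) = C1 + x*log(-x)/2 + x*(-1 - log(2))/2 + 8*exp(-3*x/4)/3


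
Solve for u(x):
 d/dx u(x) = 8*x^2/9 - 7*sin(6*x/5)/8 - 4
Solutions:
 u(x) = C1 + 8*x^3/27 - 4*x + 35*cos(6*x/5)/48


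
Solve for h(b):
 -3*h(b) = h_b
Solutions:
 h(b) = C1*exp(-3*b)


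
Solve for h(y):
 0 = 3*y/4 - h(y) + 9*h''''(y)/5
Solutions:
 h(y) = C1*exp(-sqrt(3)*5^(1/4)*y/3) + C2*exp(sqrt(3)*5^(1/4)*y/3) + C3*sin(sqrt(3)*5^(1/4)*y/3) + C4*cos(sqrt(3)*5^(1/4)*y/3) + 3*y/4


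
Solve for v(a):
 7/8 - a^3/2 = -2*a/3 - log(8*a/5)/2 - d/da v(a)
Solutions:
 v(a) = C1 + a^4/8 - a^2/3 - a*log(a)/2 - 3*a*log(2)/2 - 3*a/8 + a*log(5)/2


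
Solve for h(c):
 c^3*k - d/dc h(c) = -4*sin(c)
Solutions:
 h(c) = C1 + c^4*k/4 - 4*cos(c)


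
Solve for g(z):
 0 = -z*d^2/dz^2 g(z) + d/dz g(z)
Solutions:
 g(z) = C1 + C2*z^2


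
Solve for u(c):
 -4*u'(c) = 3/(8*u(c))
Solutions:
 u(c) = -sqrt(C1 - 3*c)/4
 u(c) = sqrt(C1 - 3*c)/4


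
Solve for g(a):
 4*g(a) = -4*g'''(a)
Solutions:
 g(a) = C3*exp(-a) + (C1*sin(sqrt(3)*a/2) + C2*cos(sqrt(3)*a/2))*exp(a/2)


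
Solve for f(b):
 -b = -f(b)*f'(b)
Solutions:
 f(b) = -sqrt(C1 + b^2)
 f(b) = sqrt(C1 + b^2)


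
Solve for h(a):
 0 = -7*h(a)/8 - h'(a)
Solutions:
 h(a) = C1*exp(-7*a/8)


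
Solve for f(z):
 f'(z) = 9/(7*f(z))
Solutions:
 f(z) = -sqrt(C1 + 126*z)/7
 f(z) = sqrt(C1 + 126*z)/7


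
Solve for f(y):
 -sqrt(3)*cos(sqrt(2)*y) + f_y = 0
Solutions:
 f(y) = C1 + sqrt(6)*sin(sqrt(2)*y)/2


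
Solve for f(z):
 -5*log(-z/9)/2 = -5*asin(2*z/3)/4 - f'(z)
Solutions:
 f(z) = C1 + 5*z*log(-z)/2 - 5*z*asin(2*z/3)/4 - 5*z*log(3) - 5*z/2 - 5*sqrt(9 - 4*z^2)/8


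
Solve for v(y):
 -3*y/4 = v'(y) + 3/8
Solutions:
 v(y) = C1 - 3*y^2/8 - 3*y/8


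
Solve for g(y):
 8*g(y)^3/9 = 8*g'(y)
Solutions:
 g(y) = -3*sqrt(2)*sqrt(-1/(C1 + y))/2
 g(y) = 3*sqrt(2)*sqrt(-1/(C1 + y))/2


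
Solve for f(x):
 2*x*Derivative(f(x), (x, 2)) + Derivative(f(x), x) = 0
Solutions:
 f(x) = C1 + C2*sqrt(x)


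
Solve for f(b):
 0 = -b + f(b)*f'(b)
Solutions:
 f(b) = -sqrt(C1 + b^2)
 f(b) = sqrt(C1 + b^2)


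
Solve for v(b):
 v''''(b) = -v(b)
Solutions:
 v(b) = (C1*sin(sqrt(2)*b/2) + C2*cos(sqrt(2)*b/2))*exp(-sqrt(2)*b/2) + (C3*sin(sqrt(2)*b/2) + C4*cos(sqrt(2)*b/2))*exp(sqrt(2)*b/2)


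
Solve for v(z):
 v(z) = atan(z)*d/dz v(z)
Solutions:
 v(z) = C1*exp(Integral(1/atan(z), z))


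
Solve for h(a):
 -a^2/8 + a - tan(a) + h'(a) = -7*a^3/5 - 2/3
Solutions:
 h(a) = C1 - 7*a^4/20 + a^3/24 - a^2/2 - 2*a/3 - log(cos(a))


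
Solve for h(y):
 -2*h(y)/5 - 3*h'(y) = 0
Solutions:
 h(y) = C1*exp(-2*y/15)


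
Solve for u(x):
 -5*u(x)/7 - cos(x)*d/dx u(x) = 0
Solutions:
 u(x) = C1*(sin(x) - 1)^(5/14)/(sin(x) + 1)^(5/14)


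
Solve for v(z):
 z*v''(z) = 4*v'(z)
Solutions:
 v(z) = C1 + C2*z^5


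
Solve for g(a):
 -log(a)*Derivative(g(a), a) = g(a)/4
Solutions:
 g(a) = C1*exp(-li(a)/4)


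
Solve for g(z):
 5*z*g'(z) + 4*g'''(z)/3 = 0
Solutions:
 g(z) = C1 + Integral(C2*airyai(-30^(1/3)*z/2) + C3*airybi(-30^(1/3)*z/2), z)


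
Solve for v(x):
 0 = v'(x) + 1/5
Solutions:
 v(x) = C1 - x/5


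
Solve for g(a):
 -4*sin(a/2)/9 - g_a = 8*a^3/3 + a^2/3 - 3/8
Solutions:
 g(a) = C1 - 2*a^4/3 - a^3/9 + 3*a/8 + 8*cos(a/2)/9


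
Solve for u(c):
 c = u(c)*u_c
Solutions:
 u(c) = -sqrt(C1 + c^2)
 u(c) = sqrt(C1 + c^2)


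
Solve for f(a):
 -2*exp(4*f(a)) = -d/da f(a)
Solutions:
 f(a) = log(-(-1/(C1 + 8*a))^(1/4))
 f(a) = log(-1/(C1 + 8*a))/4
 f(a) = log(-I*(-1/(C1 + 8*a))^(1/4))
 f(a) = log(I*(-1/(C1 + 8*a))^(1/4))


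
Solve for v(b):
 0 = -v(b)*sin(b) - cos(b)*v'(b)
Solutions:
 v(b) = C1*cos(b)


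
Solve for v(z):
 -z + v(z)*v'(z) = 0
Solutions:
 v(z) = -sqrt(C1 + z^2)
 v(z) = sqrt(C1 + z^2)


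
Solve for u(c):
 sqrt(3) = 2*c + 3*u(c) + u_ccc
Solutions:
 u(c) = C3*exp(-3^(1/3)*c) - 2*c/3 + (C1*sin(3^(5/6)*c/2) + C2*cos(3^(5/6)*c/2))*exp(3^(1/3)*c/2) + sqrt(3)/3


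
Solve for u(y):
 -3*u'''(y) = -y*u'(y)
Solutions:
 u(y) = C1 + Integral(C2*airyai(3^(2/3)*y/3) + C3*airybi(3^(2/3)*y/3), y)


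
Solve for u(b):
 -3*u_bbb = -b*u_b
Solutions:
 u(b) = C1 + Integral(C2*airyai(3^(2/3)*b/3) + C3*airybi(3^(2/3)*b/3), b)


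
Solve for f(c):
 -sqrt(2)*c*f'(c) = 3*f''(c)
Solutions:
 f(c) = C1 + C2*erf(2^(3/4)*sqrt(3)*c/6)


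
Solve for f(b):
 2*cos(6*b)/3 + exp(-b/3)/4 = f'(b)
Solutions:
 f(b) = C1 + sin(6*b)/9 - 3*exp(-b/3)/4


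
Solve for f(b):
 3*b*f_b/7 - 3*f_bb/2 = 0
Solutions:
 f(b) = C1 + C2*erfi(sqrt(7)*b/7)


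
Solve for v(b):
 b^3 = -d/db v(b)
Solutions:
 v(b) = C1 - b^4/4


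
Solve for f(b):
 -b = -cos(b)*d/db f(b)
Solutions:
 f(b) = C1 + Integral(b/cos(b), b)


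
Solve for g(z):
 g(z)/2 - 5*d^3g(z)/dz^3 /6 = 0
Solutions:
 g(z) = C3*exp(3^(1/3)*5^(2/3)*z/5) + (C1*sin(3^(5/6)*5^(2/3)*z/10) + C2*cos(3^(5/6)*5^(2/3)*z/10))*exp(-3^(1/3)*5^(2/3)*z/10)


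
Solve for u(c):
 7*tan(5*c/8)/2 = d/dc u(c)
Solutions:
 u(c) = C1 - 28*log(cos(5*c/8))/5


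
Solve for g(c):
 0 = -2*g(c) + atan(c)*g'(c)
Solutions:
 g(c) = C1*exp(2*Integral(1/atan(c), c))


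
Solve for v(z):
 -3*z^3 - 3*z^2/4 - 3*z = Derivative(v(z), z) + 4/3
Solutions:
 v(z) = C1 - 3*z^4/4 - z^3/4 - 3*z^2/2 - 4*z/3


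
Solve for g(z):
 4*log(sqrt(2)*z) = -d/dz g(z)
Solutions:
 g(z) = C1 - 4*z*log(z) - z*log(4) + 4*z


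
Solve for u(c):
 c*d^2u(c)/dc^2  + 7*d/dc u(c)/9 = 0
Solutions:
 u(c) = C1 + C2*c^(2/9)


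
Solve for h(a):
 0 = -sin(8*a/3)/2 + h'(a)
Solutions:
 h(a) = C1 - 3*cos(8*a/3)/16


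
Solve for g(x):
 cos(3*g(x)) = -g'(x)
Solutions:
 g(x) = -asin((C1 + exp(6*x))/(C1 - exp(6*x)))/3 + pi/3
 g(x) = asin((C1 + exp(6*x))/(C1 - exp(6*x)))/3


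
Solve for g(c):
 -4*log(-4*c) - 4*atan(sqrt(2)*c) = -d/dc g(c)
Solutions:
 g(c) = C1 + 4*c*log(-c) + 4*c*atan(sqrt(2)*c) - 4*c + 8*c*log(2) - sqrt(2)*log(2*c^2 + 1)


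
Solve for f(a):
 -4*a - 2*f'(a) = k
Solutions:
 f(a) = C1 - a^2 - a*k/2


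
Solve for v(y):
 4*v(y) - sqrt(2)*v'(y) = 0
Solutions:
 v(y) = C1*exp(2*sqrt(2)*y)


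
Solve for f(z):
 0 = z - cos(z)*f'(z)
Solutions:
 f(z) = C1 + Integral(z/cos(z), z)


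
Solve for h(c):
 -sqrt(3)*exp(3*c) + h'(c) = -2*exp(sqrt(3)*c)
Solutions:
 h(c) = C1 + sqrt(3)*exp(3*c)/3 - 2*sqrt(3)*exp(sqrt(3)*c)/3


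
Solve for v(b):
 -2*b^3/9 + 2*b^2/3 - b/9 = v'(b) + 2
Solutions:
 v(b) = C1 - b^4/18 + 2*b^3/9 - b^2/18 - 2*b


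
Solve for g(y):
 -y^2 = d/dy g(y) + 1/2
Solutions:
 g(y) = C1 - y^3/3 - y/2


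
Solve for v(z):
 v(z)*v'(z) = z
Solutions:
 v(z) = -sqrt(C1 + z^2)
 v(z) = sqrt(C1 + z^2)


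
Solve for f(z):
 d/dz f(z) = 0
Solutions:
 f(z) = C1


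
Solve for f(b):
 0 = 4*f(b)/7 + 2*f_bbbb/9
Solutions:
 f(b) = (C1*sin(14^(3/4)*sqrt(3)*b/14) + C2*cos(14^(3/4)*sqrt(3)*b/14))*exp(-14^(3/4)*sqrt(3)*b/14) + (C3*sin(14^(3/4)*sqrt(3)*b/14) + C4*cos(14^(3/4)*sqrt(3)*b/14))*exp(14^(3/4)*sqrt(3)*b/14)


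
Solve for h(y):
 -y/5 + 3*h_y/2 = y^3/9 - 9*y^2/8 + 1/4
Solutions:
 h(y) = C1 + y^4/54 - y^3/4 + y^2/15 + y/6


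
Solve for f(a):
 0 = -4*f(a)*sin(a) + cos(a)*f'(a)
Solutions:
 f(a) = C1/cos(a)^4


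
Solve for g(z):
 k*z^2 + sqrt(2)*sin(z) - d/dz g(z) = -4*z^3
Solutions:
 g(z) = C1 + k*z^3/3 + z^4 - sqrt(2)*cos(z)


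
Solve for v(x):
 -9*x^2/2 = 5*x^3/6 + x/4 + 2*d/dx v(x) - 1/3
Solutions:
 v(x) = C1 - 5*x^4/48 - 3*x^3/4 - x^2/16 + x/6


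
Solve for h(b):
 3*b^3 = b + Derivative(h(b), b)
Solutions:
 h(b) = C1 + 3*b^4/4 - b^2/2


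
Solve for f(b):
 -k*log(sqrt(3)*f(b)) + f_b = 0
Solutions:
 Integral(1/(2*log(_y) + log(3)), (_y, f(b))) = C1 + b*k/2


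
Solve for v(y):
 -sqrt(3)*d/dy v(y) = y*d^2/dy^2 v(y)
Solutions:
 v(y) = C1 + C2*y^(1 - sqrt(3))


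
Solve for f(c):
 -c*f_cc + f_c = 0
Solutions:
 f(c) = C1 + C2*c^2


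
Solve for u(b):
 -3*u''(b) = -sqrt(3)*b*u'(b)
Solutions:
 u(b) = C1 + C2*erfi(sqrt(2)*3^(3/4)*b/6)


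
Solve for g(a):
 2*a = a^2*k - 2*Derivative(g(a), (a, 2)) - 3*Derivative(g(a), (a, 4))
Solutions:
 g(a) = C1 + C2*a + C3*sin(sqrt(6)*a/3) + C4*cos(sqrt(6)*a/3) + a^4*k/24 - a^3/6 - 3*a^2*k/4


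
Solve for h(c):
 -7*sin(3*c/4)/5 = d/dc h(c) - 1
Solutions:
 h(c) = C1 + c + 28*cos(3*c/4)/15


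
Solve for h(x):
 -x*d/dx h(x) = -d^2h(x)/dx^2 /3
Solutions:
 h(x) = C1 + C2*erfi(sqrt(6)*x/2)


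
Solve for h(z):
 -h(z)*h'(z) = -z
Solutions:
 h(z) = -sqrt(C1 + z^2)
 h(z) = sqrt(C1 + z^2)


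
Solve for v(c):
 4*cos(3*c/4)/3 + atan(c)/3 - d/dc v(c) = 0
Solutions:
 v(c) = C1 + c*atan(c)/3 - log(c^2 + 1)/6 + 16*sin(3*c/4)/9


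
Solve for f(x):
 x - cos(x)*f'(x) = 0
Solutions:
 f(x) = C1 + Integral(x/cos(x), x)


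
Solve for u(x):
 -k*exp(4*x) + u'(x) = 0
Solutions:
 u(x) = C1 + k*exp(4*x)/4


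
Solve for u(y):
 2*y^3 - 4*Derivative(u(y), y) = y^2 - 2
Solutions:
 u(y) = C1 + y^4/8 - y^3/12 + y/2


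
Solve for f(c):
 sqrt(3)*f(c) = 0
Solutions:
 f(c) = 0


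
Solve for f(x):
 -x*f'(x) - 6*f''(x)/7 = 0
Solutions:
 f(x) = C1 + C2*erf(sqrt(21)*x/6)


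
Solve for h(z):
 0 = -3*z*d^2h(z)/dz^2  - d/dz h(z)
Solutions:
 h(z) = C1 + C2*z^(2/3)


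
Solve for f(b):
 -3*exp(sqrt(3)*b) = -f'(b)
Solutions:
 f(b) = C1 + sqrt(3)*exp(sqrt(3)*b)


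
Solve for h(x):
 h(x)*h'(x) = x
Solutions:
 h(x) = -sqrt(C1 + x^2)
 h(x) = sqrt(C1 + x^2)


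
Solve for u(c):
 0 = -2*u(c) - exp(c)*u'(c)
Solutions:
 u(c) = C1*exp(2*exp(-c))


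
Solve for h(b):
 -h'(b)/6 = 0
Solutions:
 h(b) = C1


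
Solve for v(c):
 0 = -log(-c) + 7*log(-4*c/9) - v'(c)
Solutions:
 v(c) = C1 + 6*c*log(-c) + 2*c*(-7*log(3) - 3 + 7*log(2))


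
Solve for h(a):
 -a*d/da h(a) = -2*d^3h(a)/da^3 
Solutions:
 h(a) = C1 + Integral(C2*airyai(2^(2/3)*a/2) + C3*airybi(2^(2/3)*a/2), a)


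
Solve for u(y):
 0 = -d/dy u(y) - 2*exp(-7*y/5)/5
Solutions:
 u(y) = C1 + 2*exp(-7*y/5)/7


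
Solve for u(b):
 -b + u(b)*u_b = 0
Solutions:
 u(b) = -sqrt(C1 + b^2)
 u(b) = sqrt(C1 + b^2)


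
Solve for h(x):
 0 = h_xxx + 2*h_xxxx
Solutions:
 h(x) = C1 + C2*x + C3*x^2 + C4*exp(-x/2)


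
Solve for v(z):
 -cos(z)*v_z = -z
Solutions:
 v(z) = C1 + Integral(z/cos(z), z)


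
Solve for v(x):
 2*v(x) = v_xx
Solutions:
 v(x) = C1*exp(-sqrt(2)*x) + C2*exp(sqrt(2)*x)


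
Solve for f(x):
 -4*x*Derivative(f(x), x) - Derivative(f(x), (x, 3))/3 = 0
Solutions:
 f(x) = C1 + Integral(C2*airyai(-12^(1/3)*x) + C3*airybi(-12^(1/3)*x), x)


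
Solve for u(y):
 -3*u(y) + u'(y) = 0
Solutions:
 u(y) = C1*exp(3*y)


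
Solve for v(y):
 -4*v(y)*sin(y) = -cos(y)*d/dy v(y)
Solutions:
 v(y) = C1/cos(y)^4


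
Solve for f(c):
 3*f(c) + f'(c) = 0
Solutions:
 f(c) = C1*exp(-3*c)


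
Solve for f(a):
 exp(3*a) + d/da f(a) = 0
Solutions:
 f(a) = C1 - exp(3*a)/3


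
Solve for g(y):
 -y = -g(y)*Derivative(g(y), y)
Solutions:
 g(y) = -sqrt(C1 + y^2)
 g(y) = sqrt(C1 + y^2)


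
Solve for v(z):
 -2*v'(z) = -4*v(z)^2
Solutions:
 v(z) = -1/(C1 + 2*z)


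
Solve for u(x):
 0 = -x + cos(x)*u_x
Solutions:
 u(x) = C1 + Integral(x/cos(x), x)


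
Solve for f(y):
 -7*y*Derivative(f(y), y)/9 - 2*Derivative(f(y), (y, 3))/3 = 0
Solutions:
 f(y) = C1 + Integral(C2*airyai(-6^(2/3)*7^(1/3)*y/6) + C3*airybi(-6^(2/3)*7^(1/3)*y/6), y)


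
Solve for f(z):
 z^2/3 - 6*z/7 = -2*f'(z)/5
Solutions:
 f(z) = C1 - 5*z^3/18 + 15*z^2/14


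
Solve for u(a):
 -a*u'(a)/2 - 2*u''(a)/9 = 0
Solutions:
 u(a) = C1 + C2*erf(3*sqrt(2)*a/4)


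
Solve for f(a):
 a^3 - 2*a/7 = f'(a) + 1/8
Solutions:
 f(a) = C1 + a^4/4 - a^2/7 - a/8


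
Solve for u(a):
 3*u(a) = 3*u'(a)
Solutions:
 u(a) = C1*exp(a)


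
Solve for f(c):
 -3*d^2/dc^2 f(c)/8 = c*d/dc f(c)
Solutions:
 f(c) = C1 + C2*erf(2*sqrt(3)*c/3)


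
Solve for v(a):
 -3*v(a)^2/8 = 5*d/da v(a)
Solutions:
 v(a) = 40/(C1 + 3*a)


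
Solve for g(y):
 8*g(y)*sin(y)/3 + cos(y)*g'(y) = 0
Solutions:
 g(y) = C1*cos(y)^(8/3)


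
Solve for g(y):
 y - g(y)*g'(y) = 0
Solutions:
 g(y) = -sqrt(C1 + y^2)
 g(y) = sqrt(C1 + y^2)


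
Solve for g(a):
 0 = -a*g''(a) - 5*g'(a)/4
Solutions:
 g(a) = C1 + C2/a^(1/4)


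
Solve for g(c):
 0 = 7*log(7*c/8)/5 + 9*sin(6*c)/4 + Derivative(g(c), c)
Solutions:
 g(c) = C1 - 7*c*log(c)/5 - 7*c*log(7)/5 + 7*c/5 + 21*c*log(2)/5 + 3*cos(6*c)/8


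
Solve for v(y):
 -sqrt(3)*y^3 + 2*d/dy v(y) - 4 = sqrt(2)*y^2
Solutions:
 v(y) = C1 + sqrt(3)*y^4/8 + sqrt(2)*y^3/6 + 2*y


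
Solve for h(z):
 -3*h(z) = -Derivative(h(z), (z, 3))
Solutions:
 h(z) = C3*exp(3^(1/3)*z) + (C1*sin(3^(5/6)*z/2) + C2*cos(3^(5/6)*z/2))*exp(-3^(1/3)*z/2)


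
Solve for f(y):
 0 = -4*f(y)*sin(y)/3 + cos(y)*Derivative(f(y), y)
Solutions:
 f(y) = C1/cos(y)^(4/3)


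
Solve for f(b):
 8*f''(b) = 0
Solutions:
 f(b) = C1 + C2*b


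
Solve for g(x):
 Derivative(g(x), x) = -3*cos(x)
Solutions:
 g(x) = C1 - 3*sin(x)
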